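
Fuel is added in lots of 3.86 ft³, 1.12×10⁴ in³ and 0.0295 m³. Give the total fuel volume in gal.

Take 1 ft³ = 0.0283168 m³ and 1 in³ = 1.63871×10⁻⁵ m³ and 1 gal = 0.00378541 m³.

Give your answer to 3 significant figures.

3.86 ft³ × 0.0283168 = 0.109303 m³
1.12×10⁴ in³ × 1.63871×10⁻⁵ = 0.183536 m³
0.0295 m³ (already m³)
Total: 0.109303 + 0.183536 + 0.0295 = 0.322339 m³
In gal: 0.322339 / 0.00378541 = 85.153 gal

85.2 gal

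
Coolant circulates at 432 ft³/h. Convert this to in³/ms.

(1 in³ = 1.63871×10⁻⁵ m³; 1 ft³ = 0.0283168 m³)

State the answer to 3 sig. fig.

432 ft³/h × 0.0283168 m³/ft³ ÷ 3600 s/h = 0.00339802 m³/s
0.00339802 m³/s ÷ 1.63871×10⁻⁵ m³/in³ × 0.001 s/ms = 0.207359 in³/ms

0.207 in³/ms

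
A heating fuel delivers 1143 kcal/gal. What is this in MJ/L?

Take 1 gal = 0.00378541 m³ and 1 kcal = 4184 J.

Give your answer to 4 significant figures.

1143 kcal/gal × 4184 J/kcal ÷ 0.00378541 m³/gal = 1.26335×10⁹ J/m³
1.26335×10⁹ J/m³ ÷ 1000000 J/MJ × 0.001 m³/L = 1.26335 MJ/L

1.263 MJ/L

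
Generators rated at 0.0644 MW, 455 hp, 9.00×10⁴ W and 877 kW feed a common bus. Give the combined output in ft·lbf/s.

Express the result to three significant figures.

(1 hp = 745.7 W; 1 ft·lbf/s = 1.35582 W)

1.01×10⁶ ft·lbf/s

0.0644 MW × 1000000 = 64400 W
455 hp × 745.7 = 339294 W
9.00×10⁴ W (already W)
877 kW × 1000 = 877000 W
Total: 64400 + 339294 + 90000 + 877000 = 1.37069×10⁶ W
In ft·lbf/s: 1.37069×10⁶ / 1.35582 = 1.01097×10⁶ ft·lbf/s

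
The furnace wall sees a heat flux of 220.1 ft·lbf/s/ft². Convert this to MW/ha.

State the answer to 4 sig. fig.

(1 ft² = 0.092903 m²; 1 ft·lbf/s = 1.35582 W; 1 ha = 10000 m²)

220.1 ft·lbf/s/ft² × 1.35582 W/ft·lbf/s ÷ 0.092903 m²/ft² = 3212.12 W/m²
3212.12 W/m² ÷ 1000000 W/MW × 10000 m²/ha = 32.1212 MW/ha

32.12 MW/ha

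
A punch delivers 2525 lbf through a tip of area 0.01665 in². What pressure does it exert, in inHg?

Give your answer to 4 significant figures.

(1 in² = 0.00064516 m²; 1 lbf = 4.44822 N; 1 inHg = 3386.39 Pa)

2525 lbf × 4.44822 = 11231.8 N
0.01665 in² × 0.00064516 = 1.07419×10⁻⁵ m²
P = F / A = 11231.8 N / 1.07419×10⁻⁵ m² = 1.04561×10⁹ Pa
1.04561×10⁹ Pa ÷ (3386.39 Pa/inHg) = 308768 inHg

3.088×10⁵ inHg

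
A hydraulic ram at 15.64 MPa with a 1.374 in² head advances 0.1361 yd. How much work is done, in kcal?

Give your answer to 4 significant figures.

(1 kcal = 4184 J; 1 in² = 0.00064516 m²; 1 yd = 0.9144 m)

0.4124 kcal

15.64 MPa → 1.564×10⁷ Pa
1.374 in² → 8.8645×10⁻⁴ m²
F = P × A = 1.564×10⁷ × 8.8645×10⁻⁴ = 13864.1 N
0.1361 yd → 0.12445 m
W = F × d = 13864.1 × 0.12445 = 1725.39 J
In kcal: 1725.39 / 4184 = 0.412378 kcal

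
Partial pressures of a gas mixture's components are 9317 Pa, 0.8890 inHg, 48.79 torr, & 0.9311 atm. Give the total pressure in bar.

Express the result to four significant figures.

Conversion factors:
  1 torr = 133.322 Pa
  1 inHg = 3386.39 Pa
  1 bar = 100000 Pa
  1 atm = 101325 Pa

9317 Pa (already Pa)
0.8890 inHg × 3386.39 = 3010.5 Pa
48.79 torr × 133.322 = 6504.78 Pa
0.9311 atm × 101325 = 94343.7 Pa
Total: 9317 + 3010.5 + 6504.78 + 94343.7 = 113176 Pa
In bar: 113176 / 100000 = 1.13176 bar

1.132 bar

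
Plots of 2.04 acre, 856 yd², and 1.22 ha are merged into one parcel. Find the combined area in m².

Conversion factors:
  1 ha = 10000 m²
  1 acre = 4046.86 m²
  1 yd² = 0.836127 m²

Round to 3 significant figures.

2.04 acre × 4046.86 → 8255.59 m²
856 yd² × 0.836127 → 715.725 m²
1.22 ha × 10000 → 12200 m²
Total: 8255.59 + 715.725 + 12200 = 21171.3 m²

2.12×10⁴ m²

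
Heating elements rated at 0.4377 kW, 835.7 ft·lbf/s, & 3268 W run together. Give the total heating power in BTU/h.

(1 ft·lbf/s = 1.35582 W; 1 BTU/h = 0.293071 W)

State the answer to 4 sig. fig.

0.4377 kW × 1000 = 437.7 W
835.7 ft·lbf/s × 1.35582 = 1133.06 W
3268 W (already W)
Sum: 437.7 + 1133.06 + 3268 = 4838.76 W
In BTU/h: 4838.76 / 0.293071 = 16510.5 BTU/h

1.651×10⁴ BTU/h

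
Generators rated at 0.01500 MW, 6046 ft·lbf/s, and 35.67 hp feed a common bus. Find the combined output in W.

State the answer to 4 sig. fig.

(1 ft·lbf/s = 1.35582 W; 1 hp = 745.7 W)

4.980×10⁴ W

0.01500 MW × 1000000 → 15000 W
6046 ft·lbf/s × 1.35582 → 8197.29 W
35.67 hp × 745.7 → 26599.1 W
Combined: 15000 + 8197.29 + 26599.1 = 49796.4 W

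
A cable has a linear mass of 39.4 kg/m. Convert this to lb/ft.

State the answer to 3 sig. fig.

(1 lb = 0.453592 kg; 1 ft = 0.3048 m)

39.4 kg/m is already 39.4 kg/m
39.4 kg/m ÷ 0.453592 kg/lb × 0.3048 m/ft = 26.4756 lb/ft

26.5 lb/ft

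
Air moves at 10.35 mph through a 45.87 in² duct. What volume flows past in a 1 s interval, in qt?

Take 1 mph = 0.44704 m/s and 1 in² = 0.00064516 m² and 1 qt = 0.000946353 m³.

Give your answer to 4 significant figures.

144.7 qt

10.35 mph × 0.44704 = 4.62686 m/s
45.87 in² × 0.00064516 = 0.0295935 m²
V = v × A × t = 4.62686 m/s × 0.0295935 m² × 1 s = 0.136925 m³
0.136925 m³ ÷ (0.000946353 m³/qt) = 144.687 qt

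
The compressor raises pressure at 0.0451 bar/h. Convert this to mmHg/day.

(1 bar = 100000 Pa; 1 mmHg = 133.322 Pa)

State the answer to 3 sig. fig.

0.0451 bar/h × 100000 Pa/bar ÷ 3600 s/h = 1.25278 Pa/s
1.25278 Pa/s ÷ 133.322 Pa/mmHg × 86400 s/day = 811.87 mmHg/day

812 mmHg/day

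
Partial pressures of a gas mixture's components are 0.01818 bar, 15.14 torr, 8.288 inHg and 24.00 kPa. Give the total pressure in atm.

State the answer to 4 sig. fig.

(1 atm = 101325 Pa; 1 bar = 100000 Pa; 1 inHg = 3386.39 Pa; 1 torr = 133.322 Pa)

0.01818 bar × 100000 → 1818 Pa
15.14 torr × 133.322 → 2018.5 Pa
8.288 inHg × 3386.39 → 28066.4 Pa
24.00 kPa × 1000 → 24000 Pa
Sum: 1818 + 2018.5 + 28066.4 + 24000 = 55902.9 Pa
In atm: 55902.9 / 101325 = 0.551719 atm

0.5517 atm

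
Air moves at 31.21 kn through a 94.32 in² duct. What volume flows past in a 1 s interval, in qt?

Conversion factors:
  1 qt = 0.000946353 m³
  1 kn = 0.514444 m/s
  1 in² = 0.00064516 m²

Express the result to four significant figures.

1032 qt

31.21 kn × 0.514444 → 16.0558 m/s
94.32 in² × 0.00064516 → 0.0608515 m²
V = v × A × t = 16.0558 m/s × 0.0608515 m² × 1 s = 0.97702 m³
0.97702 m³ ÷ (0.000946353 m³/qt) = 1032.41 qt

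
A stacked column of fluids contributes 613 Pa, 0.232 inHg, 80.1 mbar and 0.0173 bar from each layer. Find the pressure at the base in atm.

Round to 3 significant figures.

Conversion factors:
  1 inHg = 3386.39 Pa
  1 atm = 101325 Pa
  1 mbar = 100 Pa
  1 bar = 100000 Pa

613 Pa (already Pa)
0.232 inHg × 3386.39 = 785.642 Pa
80.1 mbar × 100 = 8010 Pa
0.0173 bar × 100000 = 1730 Pa
Combined: 613 + 785.642 + 8010 + 1730 = 11138.6 Pa
In atm: 11138.6 / 101325 = 0.109929 atm

0.110 atm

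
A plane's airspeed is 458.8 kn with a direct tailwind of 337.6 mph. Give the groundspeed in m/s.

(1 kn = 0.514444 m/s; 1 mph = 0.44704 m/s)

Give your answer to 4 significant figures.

458.8 kn × 0.514444 = 236.027 m/s
337.6 mph × 0.44704 = 150.921 m/s
Total: 236.027 + 150.921 = 386.948 m/s

386.9 m/s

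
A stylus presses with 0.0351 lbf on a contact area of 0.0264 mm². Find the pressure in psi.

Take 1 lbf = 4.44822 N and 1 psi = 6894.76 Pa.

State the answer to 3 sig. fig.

858 psi

0.0351 lbf × 4.44822 → 0.156133 N
0.0264 mm² × 10⁻⁶ → 2.64×10⁻⁸ m²
P = F / A = 0.156133 N / 2.64×10⁻⁸ m² = 5.91413×10⁶ Pa
5.91413×10⁶ Pa ÷ (6894.76 Pa/psi) = 857.772 psi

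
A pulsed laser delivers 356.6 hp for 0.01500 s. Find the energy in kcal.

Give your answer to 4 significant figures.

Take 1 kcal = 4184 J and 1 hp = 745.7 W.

0.9533 kcal

356.6 hp × 745.7 = 265917 W
E = P × t = 265917 W × 0.015 s = 3988.75 J
3988.75 J ÷ (4184 J/kcal) = 0.953334 kcal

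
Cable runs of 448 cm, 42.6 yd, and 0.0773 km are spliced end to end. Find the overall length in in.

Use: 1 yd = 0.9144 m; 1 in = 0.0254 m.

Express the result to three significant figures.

4750 in

448 cm × 0.01 = 4.48 m
42.6 yd × 0.9144 = 38.9534 m
0.0773 km × 1000 = 77.3 m
Sum: 4.48 + 38.9534 + 77.3 = 120.733 m
In in: 120.733 / 0.0254 = 4753.27 in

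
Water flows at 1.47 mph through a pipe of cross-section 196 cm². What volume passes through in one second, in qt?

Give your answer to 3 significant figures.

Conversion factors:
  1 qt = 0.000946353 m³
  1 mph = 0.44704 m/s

13.6 qt

1.47 mph × 0.44704 → 0.657149 m/s
196 cm² × 0.0001 → 0.0196 m²
V = v × A × t = 0.657149 m/s × 0.0196 m² × 1 s = 0.0128801 m³
0.0128801 m³ ÷ (0.000946353 m³/qt) = 13.6102 qt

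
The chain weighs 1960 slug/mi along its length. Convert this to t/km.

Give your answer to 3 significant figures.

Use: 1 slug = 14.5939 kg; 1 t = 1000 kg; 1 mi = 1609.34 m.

1960 slug/mi × 14.5939 kg/slug ÷ 1609.34 m/mi = 17.7738 kg/m
17.7738 kg/m ÷ 1000 kg/t × 1000 m/km = 17.7738 t/km

17.8 t/km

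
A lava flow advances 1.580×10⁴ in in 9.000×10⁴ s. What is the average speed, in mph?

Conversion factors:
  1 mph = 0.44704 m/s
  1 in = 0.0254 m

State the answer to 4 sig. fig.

0.009975 mph

1.580×10⁴ in × 0.0254 → 401.32 m
v = d / t = 401.32 m / 90000 s = 0.00445911 m/s
0.00445911 m/s ÷ (0.44704 m/s/mph) = 0.00997474 mph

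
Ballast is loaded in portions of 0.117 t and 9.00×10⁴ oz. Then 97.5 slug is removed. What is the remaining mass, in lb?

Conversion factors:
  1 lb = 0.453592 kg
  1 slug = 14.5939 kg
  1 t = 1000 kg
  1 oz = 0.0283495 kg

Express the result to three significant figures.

0.117 t × 1000 → 117 kg
9.00×10⁴ oz × 0.0283495 → 2551.46 kg
97.5 slug × 14.5939 → 1422.91 kg
Result: 117 + 2551.46 − 1422.91 = 1245.55 kg
In lb: 1245.55 / 0.453592 = 2745.97 lb

2750 lb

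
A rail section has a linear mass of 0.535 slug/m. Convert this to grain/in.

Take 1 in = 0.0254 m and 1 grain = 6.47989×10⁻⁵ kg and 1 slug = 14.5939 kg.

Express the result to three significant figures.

3060 grain/in

0.535 slug/m × 14.5939 kg/slug = 7.80774 kg/m
7.80774 kg/m ÷ 6.47989×10⁻⁵ kg/grain × 0.0254 m/in = 3060.49 grain/in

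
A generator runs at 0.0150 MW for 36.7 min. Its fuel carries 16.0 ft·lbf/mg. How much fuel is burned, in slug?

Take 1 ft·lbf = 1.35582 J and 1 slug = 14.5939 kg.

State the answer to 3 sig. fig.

0.104 slug

0.0150 MW → 15000 W
36.7 min → 2202 s
E = P × t = 15000 × 2202 = 3.303×10⁷ J
16.0 ft·lbf/mg → 2.16931×10⁷ J/kg
m = E / e_s = 3.303×10⁷ / 2.16931×10⁷ = 1.5226 kg
In slug: 1.5226 / 14.5939 = 0.104331 slug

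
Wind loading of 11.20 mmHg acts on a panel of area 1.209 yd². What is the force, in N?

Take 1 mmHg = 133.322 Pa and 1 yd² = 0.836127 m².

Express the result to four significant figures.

11.20 mmHg × 133.322 = 1493.21 Pa
1.209 yd² × 0.836127 = 1.01088 m²
F = P × A = 1493.21 Pa × 1.01088 m² = 1509.46 N

1509 N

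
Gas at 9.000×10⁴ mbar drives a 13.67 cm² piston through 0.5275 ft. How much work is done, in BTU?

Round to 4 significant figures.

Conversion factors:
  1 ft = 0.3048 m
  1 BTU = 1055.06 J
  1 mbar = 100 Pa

9.000×10⁴ mbar → 9×10⁶ Pa
13.67 cm² → 0.001367 m²
F = P × A = 9×10⁶ × 0.001367 = 12303 N
0.5275 ft → 0.160782 m
W = F × d = 12303 × 0.160782 = 1978.1 J
In BTU: 1978.1 / 1055.06 = 1.87487 BTU

1.875 BTU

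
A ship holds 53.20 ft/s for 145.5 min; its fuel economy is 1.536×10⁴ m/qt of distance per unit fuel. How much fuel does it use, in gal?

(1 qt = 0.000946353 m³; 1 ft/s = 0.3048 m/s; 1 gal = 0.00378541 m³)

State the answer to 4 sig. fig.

53.20 ft/s → 16.2154 m/s
145.5 min → 8730 s
d = v × t = 16.2154 × 8730 = 141560 m
1.536×10⁴ m/qt → 1.62307×10⁷ m/m³
V = d / (distance per unit fuel) = 141560 / 1.62307×10⁷ = 0.00872174 m³
In gal: 0.00872174 / 0.00378541 = 2.30404 gal

2.304 gal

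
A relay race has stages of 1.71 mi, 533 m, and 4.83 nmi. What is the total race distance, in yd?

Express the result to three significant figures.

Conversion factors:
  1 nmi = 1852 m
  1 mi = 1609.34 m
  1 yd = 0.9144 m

1.71 mi × 1609.34 = 2751.97 m
533 m (already m)
4.83 nmi × 1852 = 8945.16 m
Sum: 2751.97 + 533 + 8945.16 = 12230.1 m
In yd: 12230.1 / 0.9144 = 13375 yd

1.34×10⁴ yd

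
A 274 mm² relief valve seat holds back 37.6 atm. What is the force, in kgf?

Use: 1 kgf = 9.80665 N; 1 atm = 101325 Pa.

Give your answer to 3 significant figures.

37.6 atm × 101325 → 3.80982×10⁶ Pa
274 mm² × 10⁻⁶ → 2.74×10⁻⁴ m²
F = P × A = 3.80982×10⁶ Pa × 2.74×10⁻⁴ m² = 1043.89 N
1043.89 N ÷ (9.80665 N/kgf) = 106.447 kgf

106 kgf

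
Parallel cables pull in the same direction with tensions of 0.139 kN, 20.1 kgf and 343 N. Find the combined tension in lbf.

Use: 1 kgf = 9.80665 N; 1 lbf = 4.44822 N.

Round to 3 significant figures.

0.139 kN × 1000 = 139 N
20.1 kgf × 9.80665 = 197.114 N
343 N (already N)
Combined: 139 + 197.114 + 343 = 679.114 N
In lbf: 679.114 / 4.44822 = 152.671 lbf

153 lbf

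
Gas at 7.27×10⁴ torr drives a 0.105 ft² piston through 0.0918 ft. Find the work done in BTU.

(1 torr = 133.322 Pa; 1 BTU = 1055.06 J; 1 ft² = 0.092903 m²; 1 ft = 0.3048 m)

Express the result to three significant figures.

2.51 BTU

7.27×10⁴ torr → 9.69251×10⁶ Pa
0.105 ft² → 0.00975482 m²
F = P × A = 9.69251×10⁶ × 0.00975482 = 94548.7 N
0.0918 ft → 0.0279806 m
W = F × d = 94548.7 × 0.0279806 = 2645.53 J
In BTU: 2645.53 / 1055.06 = 2.50747 BTU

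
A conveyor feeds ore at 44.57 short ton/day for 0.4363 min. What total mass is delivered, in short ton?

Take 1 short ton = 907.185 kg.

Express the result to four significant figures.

44.57 short ton/day → 0.467977 kg/s
0.4363 min → 26.178 s
m = ṁ × t = 0.467977 × 26.178 = 12.2507 kg
In short ton: 12.2507 / 907.185 = 0.0135041 short ton

0.01350 short ton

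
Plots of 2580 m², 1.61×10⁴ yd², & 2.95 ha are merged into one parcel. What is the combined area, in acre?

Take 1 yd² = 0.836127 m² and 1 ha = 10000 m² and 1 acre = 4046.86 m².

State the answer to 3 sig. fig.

2580 m² (already m²)
1.61×10⁴ yd² × 0.836127 = 13461.6 m²
2.95 ha × 10000 = 29500 m²
Total: 2580 + 13461.6 + 29500 = 45541.6 m²
In acre: 45541.6 / 4046.86 = 11.2536 acre

11.3 acre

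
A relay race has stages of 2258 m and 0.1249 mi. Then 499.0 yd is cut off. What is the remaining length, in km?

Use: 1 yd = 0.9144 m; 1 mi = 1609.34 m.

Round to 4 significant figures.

2258 m (already m)
0.1249 mi × 1609.34 → 201.007 m
499.0 yd × 0.9144 → 456.286 m
Net: 2258 + 201.007 − 456.286 = 2002.72 m
In km: 2002.72 / 1000 = 2.00272 km

2.003 km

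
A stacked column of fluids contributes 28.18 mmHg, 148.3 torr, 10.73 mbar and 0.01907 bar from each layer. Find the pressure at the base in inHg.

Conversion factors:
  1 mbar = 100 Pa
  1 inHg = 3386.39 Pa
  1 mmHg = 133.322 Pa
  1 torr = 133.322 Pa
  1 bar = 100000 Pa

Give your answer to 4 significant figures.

28.18 mmHg × 133.322 = 3757.01 Pa
148.3 torr × 133.322 = 19771.7 Pa
10.73 mbar × 100 = 1073 Pa
0.01907 bar × 100000 = 1907 Pa
Total: 3757.01 + 19771.7 + 1073 + 1907 = 26508.7 Pa
In inHg: 26508.7 / 3386.39 = 7.82801 inHg

7.828 inHg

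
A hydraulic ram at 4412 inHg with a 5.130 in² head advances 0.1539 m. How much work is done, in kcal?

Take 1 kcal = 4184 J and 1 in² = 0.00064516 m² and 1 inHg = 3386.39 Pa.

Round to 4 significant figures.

4412 inHg → 1.49408×10⁷ Pa
5.130 in² → 0.00330967 m²
F = P × A = 1.49408×10⁷ × 0.00330967 = 49449.1 N
W = F × d = 49449.1 × 0.1539 = 7610.22 J
In kcal: 7610.22 / 4184 = 1.81889 kcal

1.819 kcal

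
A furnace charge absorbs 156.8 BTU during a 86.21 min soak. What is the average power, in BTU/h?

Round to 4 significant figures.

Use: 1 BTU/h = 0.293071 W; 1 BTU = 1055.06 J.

109.1 BTU/h

156.8 BTU × 1055.06 → 165433 J
86.21 min × 60 → 5172.6 s
P = E / t = 165433 J / 5172.6 s = 31.9826 W
31.9826 W ÷ (0.293071 W/BTU/h) = 109.129 BTU/h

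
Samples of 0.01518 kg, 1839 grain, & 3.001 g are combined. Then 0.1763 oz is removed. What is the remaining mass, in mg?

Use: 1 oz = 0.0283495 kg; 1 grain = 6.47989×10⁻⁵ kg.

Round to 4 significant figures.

1.323×10⁵ mg

0.01518 kg (already kg)
1839 grain × 6.47989×10⁻⁵ → 0.119165 kg
3.001 g × 0.001 → 0.003001 kg
0.1763 oz × 0.0283495 → 0.00499802 kg
Sum: 0.01518 + 0.119165 + 0.003001 − 0.00499802 = 0.132348 kg
In mg: 0.132348 / 10⁻⁶ = 132348 mg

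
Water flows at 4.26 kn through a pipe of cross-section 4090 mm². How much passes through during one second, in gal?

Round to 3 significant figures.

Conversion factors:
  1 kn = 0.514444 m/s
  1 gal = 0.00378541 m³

2.37 gal

4.26 kn × 0.514444 → 2.19153 m/s
4090 mm² × 10⁻⁶ → 0.00409 m²
V = v × A × t = 2.19153 m/s × 0.00409 m² × 1 s = 0.00896336 m³
0.00896336 m³ ÷ (0.00378541 m³/gal) = 2.36787 gal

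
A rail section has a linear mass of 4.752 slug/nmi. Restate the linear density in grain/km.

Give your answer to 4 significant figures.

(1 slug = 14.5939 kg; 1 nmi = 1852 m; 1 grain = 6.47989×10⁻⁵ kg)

4.752 slug/nmi × 14.5939 kg/slug ÷ 1852 m/nmi = 0.0374461 kg/m
0.0374461 kg/m ÷ 6.47989×10⁻⁵ kg/grain × 1000 m/km = 577882 grain/km

5.779×10⁵ grain/km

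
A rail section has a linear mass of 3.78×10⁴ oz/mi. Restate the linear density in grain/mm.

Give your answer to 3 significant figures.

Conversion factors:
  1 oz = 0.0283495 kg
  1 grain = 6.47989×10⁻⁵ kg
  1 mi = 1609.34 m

3.78×10⁴ oz/mi × 0.0283495 kg/oz ÷ 1609.34 m/mi = 0.66587 kg/m
0.66587 kg/m ÷ 6.47989×10⁻⁵ kg/grain × 0.001 m/mm = 10.2759 grain/mm

10.3 grain/mm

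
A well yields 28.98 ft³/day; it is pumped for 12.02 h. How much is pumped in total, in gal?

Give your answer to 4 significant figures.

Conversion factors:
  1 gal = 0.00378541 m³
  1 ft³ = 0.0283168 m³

108.6 gal

28.98 ft³/day → 9.49793×10⁻⁶ m³/s
12.02 h → 43272 s
V = Q × t = 9.49793×10⁻⁶ × 43272 = 0.410994 m³
In gal: 0.410994 / 0.00378541 = 108.573 gal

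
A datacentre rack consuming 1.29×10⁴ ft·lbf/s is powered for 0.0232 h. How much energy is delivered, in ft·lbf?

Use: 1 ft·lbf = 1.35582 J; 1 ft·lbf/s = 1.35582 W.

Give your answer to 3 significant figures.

1.29×10⁴ ft·lbf/s × 1.35582 = 17490.1 W
0.0232 h × 3600 = 83.52 s
E = P × t = 17490.1 W × 83.52 s = 1.46077×10⁶ J
1.46077×10⁶ J ÷ (1.35582 J/ft·lbf) = 1.07741×10⁶ ft·lbf

1.08×10⁶ ft·lbf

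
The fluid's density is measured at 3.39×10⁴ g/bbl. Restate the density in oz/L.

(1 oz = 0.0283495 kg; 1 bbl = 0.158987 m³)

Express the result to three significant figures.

3.39×10⁴ g/bbl × 0.001 kg/g ÷ 0.158987 m³/bbl = 213.225 kg/m³
213.225 kg/m³ ÷ 0.0283495 kg/oz × 0.001 m³/L = 7.5213 oz/L

7.52 oz/L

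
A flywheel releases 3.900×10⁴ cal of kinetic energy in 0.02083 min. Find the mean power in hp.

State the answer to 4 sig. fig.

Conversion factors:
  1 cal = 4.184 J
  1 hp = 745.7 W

3.900×10⁴ cal × 4.184 = 163176 J
0.02083 min × 60 = 1.2498 s
P = E / t = 163176 J / 1.2498 s = 130562 W
130562 W ÷ (745.7 W/hp) = 175.086 hp

175.1 hp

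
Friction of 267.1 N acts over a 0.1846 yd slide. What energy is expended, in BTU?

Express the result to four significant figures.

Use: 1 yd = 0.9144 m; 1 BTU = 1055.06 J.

0.1846 yd × 0.9144 = 0.168798 m
W = F × d = 267.1 N × 0.168798 m = 45.0859 J
45.0859 J ÷ (1055.06 J/BTU) = 0.042733 BTU

0.04273 BTU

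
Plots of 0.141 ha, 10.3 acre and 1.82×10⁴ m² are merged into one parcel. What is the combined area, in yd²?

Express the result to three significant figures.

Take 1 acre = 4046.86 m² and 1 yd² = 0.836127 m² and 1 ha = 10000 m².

7.33×10⁴ yd²

0.141 ha × 10000 → 1410 m²
10.3 acre × 4046.86 → 41682.7 m²
1.82×10⁴ m² (already m²)
Combined: 1410 + 41682.7 + 18200 = 61292.7 m²
In yd²: 61292.7 / 0.836127 = 73305.5 yd²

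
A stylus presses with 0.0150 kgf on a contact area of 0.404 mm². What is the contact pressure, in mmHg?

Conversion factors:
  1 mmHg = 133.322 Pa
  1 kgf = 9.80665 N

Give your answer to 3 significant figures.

2730 mmHg

0.0150 kgf × 9.80665 = 0.1471 N
0.404 mm² × 10⁻⁶ = 4.04×10⁻⁷ m²
P = F / A = 0.1471 N / 4.04×10⁻⁷ m² = 364109 Pa
364109 Pa ÷ (133.322 Pa/mmHg) = 2731.05 mmHg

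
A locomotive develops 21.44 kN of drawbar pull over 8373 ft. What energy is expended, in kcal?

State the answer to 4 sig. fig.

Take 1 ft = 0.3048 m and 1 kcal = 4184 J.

21.44 kN × 1000 = 21440 N
8373 ft × 0.3048 = 2552.09 m
W = F × d = 21440 N × 2552.09 m = 5.47168×10⁷ J
5.47168×10⁷ J ÷ (4184 J/kcal) = 13077.6 kcal

1.308×10⁴ kcal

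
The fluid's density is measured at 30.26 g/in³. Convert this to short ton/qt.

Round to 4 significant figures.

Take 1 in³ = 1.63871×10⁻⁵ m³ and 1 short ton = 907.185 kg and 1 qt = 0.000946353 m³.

0.001926 short ton/qt

30.26 g/in³ × 0.001 kg/g ÷ 1.63871×10⁻⁵ m³/in³ = 1846.57 kg/m³
1846.57 kg/m³ ÷ 907.185 kg/short ton × 0.000946353 m³/qt = 0.0019263 short ton/qt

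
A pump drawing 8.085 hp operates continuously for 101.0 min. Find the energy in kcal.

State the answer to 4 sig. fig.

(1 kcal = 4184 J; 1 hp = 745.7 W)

8.085 hp × 745.7 = 6028.98 W
101.0 min × 60 = 6060 s
E = P × t = 6028.98 W × 6060 s = 3.65356×10⁷ J
3.65356×10⁷ J ÷ (4184 J/kcal) = 8732.22 kcal

8732 kcal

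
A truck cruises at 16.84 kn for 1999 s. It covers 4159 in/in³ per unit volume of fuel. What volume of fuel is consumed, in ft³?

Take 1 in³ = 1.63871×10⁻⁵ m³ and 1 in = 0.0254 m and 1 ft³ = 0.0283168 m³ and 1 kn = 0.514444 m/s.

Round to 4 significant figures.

0.09487 ft³

16.84 kn → 8.66324 m/s
d = v × t = 8.66324 × 1999 = 17317.8 m
4159 in/in³ → 6.44645×10⁶ m/m³
V = d / (distance per unit fuel) = 17317.8 / 6.44645×10⁶ = 0.00268641 m³
In ft³: 0.00268641 / 0.0283168 = 0.0948698 ft³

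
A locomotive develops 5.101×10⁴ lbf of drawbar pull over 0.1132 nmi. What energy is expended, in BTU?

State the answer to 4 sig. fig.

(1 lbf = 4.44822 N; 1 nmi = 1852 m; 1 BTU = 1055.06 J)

4.509×10⁴ BTU

5.101×10⁴ lbf × 4.44822 → 226904 N
0.1132 nmi × 1852 → 209.646 m
W = F × d = 226904 N × 209.646 m = 4.75695×10⁷ J
4.75695×10⁷ J ÷ (1055.06 J/BTU) = 45087 BTU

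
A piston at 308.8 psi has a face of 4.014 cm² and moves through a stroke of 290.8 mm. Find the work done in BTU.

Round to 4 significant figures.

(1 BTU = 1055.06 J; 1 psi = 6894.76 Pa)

308.8 psi → 2.1291×10⁶ Pa
4.014 cm² → 4.014×10⁻⁴ m²
F = P × A = 2.1291×10⁶ × 4.014×10⁻⁴ = 854.621 N
290.8 mm → 0.2908 m
W = F × d = 854.621 × 0.2908 = 248.524 J
In BTU: 248.524 / 1055.06 = 0.235554 BTU

0.2356 BTU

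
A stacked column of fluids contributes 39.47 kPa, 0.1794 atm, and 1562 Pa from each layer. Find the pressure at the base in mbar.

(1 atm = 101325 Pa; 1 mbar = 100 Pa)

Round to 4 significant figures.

39.47 kPa × 1000 = 39470 Pa
0.1794 atm × 101325 = 18177.7 Pa
1562 Pa (already Pa)
Sum: 39470 + 18177.7 + 1562 = 59209.7 Pa
In mbar: 59209.7 / 100 = 592.097 mbar

592.1 mbar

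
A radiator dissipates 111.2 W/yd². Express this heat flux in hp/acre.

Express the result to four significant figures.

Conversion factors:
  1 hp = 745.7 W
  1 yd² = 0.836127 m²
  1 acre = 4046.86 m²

721.7 hp/acre

111.2 W/yd² ÷ 0.836127 m²/yd² = 132.994 W/m²
132.994 W/m² ÷ 745.7 W/hp × 4046.86 m²/acre = 721.749 hp/acre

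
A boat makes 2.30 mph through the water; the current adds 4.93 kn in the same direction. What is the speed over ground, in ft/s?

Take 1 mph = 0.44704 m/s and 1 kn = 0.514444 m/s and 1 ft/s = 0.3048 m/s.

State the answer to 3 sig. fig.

2.30 mph × 0.44704 → 1.02819 m/s
4.93 kn × 0.514444 → 2.53621 m/s
Combined: 1.02819 + 2.53621 = 3.5644 m/s
In ft/s: 3.5644 / 0.3048 = 11.6942 ft/s

11.7 ft/s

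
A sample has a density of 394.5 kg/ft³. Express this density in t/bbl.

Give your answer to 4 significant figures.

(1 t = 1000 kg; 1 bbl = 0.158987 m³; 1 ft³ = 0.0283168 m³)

394.5 kg/ft³ ÷ 0.0283168 m³/ft³ = 13931.7 kg/m³
13931.7 kg/m³ ÷ 1000 kg/t × 0.158987 m³/bbl = 2.21496 t/bbl

2.215 t/bbl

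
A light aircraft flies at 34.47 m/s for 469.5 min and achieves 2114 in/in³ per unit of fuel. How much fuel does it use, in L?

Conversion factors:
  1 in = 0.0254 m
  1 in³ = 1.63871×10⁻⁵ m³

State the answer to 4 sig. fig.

296.3 L

469.5 min → 28170 s
d = v × t = 34.47 × 28170 = 971020 m
2114 in/in³ → 3.2767×10⁶ m/m³
V = d / (distance per unit fuel) = 971020 / 3.2767×10⁶ = 0.296341 m³
In L: 0.296341 / 0.001 = 296.341 L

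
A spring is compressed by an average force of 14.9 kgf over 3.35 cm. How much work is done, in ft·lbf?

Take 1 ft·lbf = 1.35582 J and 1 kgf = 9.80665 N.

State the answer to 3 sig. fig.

14.9 kgf × 9.80665 = 146.119 N
3.35 cm × 0.01 = 0.0335 m
W = F × d = 146.119 N × 0.0335 m = 4.89499 J
4.89499 J ÷ (1.35582 J/ft·lbf) = 3.61035 ft·lbf

3.61 ft·lbf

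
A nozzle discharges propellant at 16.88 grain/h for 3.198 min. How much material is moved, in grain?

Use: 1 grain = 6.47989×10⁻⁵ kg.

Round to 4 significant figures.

16.88 grain/h → 3.03835×10⁻⁷ kg/s
3.198 min → 191.88 s
m = ṁ × t = 3.03835×10⁻⁷ × 191.88 = 5.82999×10⁻⁵ kg
In grain: 5.82999×10⁻⁵ / 6.47989×10⁻⁵ = 0.899705 grain

0.8997 grain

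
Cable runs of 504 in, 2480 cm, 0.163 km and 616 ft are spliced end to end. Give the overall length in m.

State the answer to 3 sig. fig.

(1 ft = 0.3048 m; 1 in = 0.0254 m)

504 in × 0.0254 = 12.8016 m
2480 cm × 0.01 = 24.8 m
0.163 km × 1000 = 163 m
616 ft × 0.3048 = 187.757 m
Combined: 12.8016 + 24.8 + 163 + 187.757 = 388.359 m

388 m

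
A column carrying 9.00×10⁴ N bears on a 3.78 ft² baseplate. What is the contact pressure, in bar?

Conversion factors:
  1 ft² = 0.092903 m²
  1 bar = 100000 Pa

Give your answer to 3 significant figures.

2.56 bar

3.78 ft² × 0.092903 → 0.351173 m²
P = F / A = 90000 N / 0.351173 m² = 256284 Pa
256284 Pa ÷ (100000 Pa/bar) = 2.56284 bar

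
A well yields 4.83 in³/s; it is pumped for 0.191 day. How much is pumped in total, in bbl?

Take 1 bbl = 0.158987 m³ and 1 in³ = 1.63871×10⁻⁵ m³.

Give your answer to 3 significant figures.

8.22 bbl

4.83 in³/s → 7.91497×10⁻⁵ m³/s
0.191 day → 16502.4 s
V = Q × t = 7.91497×10⁻⁵ × 16502.4 = 1.30616 m³
In bbl: 1.30616 / 0.158987 = 8.21551 bbl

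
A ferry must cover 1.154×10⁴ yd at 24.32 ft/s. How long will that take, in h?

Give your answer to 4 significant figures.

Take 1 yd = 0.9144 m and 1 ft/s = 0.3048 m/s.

0.3954 h

1.154×10⁴ yd × 0.9144 → 10552.2 m
24.32 ft/s × 0.3048 → 7.41274 m/s
t = d / v = 10552.2 m / 7.41274 m/s = 1423.52 s
1423.52 s ÷ (3600 s/h) = 0.395422 h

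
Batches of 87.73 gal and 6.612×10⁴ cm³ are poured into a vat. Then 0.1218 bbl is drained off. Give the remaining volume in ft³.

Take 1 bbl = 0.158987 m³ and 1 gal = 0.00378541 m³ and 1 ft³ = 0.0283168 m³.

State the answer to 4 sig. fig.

87.73 gal × 0.00378541 = 0.332094 m³
6.612×10⁴ cm³ × 10⁻⁶ = 0.06612 m³
0.1218 bbl × 0.158987 = 0.0193646 m³
Result: 0.332094 + 0.06612 − 0.0193646 = 0.378849 m³
In ft³: 0.378849 / 0.0283168 = 13.3789 ft³

13.38 ft³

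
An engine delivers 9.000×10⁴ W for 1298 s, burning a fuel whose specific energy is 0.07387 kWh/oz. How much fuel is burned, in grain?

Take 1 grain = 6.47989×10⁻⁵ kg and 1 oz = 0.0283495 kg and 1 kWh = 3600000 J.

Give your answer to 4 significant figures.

E = P × t = 90000 × 1298 = 1.1682×10⁸ J
0.07387 kWh/oz → 9.38048×10⁶ J/kg
m = E / e_s = 1.1682×10⁸ / 9.38048×10⁶ = 12.4535 kg
In grain: 12.4535 / 6.47989×10⁻⁵ = 192187 grain

1.922×10⁵ grain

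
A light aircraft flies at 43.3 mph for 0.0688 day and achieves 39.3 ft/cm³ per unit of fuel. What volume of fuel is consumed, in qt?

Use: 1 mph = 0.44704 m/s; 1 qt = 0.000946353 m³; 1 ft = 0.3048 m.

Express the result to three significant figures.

43.3 mph → 19.3568 m/s
0.0688 day → 5944.32 s
d = v × t = 19.3568 × 5944.32 = 115063 m
39.3 ft/cm³ → 1.19786×10⁷ m/m³
V = d / (distance per unit fuel) = 115063 / 1.19786×10⁷ = 0.00960571 m³
In qt: 0.00960571 / 0.000946353 = 10.1502 qt

10.2 qt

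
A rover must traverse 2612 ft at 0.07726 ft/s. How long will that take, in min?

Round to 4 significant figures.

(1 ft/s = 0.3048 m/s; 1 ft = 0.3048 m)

563.5 min

2612 ft × 0.3048 = 796.138 m
0.07726 ft/s × 0.3048 = 0.0235488 m/s
t = d / v = 796.138 m / 0.0235488 m/s = 33808 s
33808 s ÷ (60 s/min) = 563.467 min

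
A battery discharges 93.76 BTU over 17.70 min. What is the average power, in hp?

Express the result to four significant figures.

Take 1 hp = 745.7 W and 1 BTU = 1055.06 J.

93.76 BTU × 1055.06 = 98922.4 J
17.70 min × 60 = 1062 s
P = E / t = 98922.4 J / 1062 s = 93.1473 W
93.1473 W ÷ (745.7 W/hp) = 0.124913 hp

0.1249 hp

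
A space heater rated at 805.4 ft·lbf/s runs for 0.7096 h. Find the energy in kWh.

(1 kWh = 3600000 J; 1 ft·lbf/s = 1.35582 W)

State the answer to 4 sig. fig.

0.7749 kWh

805.4 ft·lbf/s × 1.35582 → 1091.98 W
0.7096 h × 3600 → 2554.56 s
E = P × t = 1091.98 W × 2554.56 s = 2.78953×10⁶ J
2.78953×10⁶ J ÷ (3600000 J/kWh) = 0.774869 kWh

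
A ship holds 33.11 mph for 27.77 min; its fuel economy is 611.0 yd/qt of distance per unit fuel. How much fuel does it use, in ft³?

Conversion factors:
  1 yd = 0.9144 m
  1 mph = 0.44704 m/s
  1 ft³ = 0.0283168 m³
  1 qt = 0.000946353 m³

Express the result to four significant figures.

1.475 ft³

33.11 mph → 14.8015 m/s
27.77 min → 1666.2 s
d = v × t = 14.8015 × 1666.2 = 24662.3 m
611.0 yd/qt → 590370 m/m³
V = d / (distance per unit fuel) = 24662.3 / 590370 = 0.0417743 m³
In ft³: 0.0417743 / 0.0283168 = 1.47525 ft³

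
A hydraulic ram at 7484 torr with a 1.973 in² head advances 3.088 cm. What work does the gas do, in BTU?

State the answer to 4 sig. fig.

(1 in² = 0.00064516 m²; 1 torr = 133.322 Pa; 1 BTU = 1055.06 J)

0.03717 BTU

7484 torr → 997782 Pa
1.973 in² → 0.0012729 m²
F = P × A = 997782 × 0.0012729 = 1270.08 N
3.088 cm → 0.03088 m
W = F × d = 1270.08 × 0.03088 = 39.2201 J
In BTU: 39.2201 / 1055.06 = 0.0371733 BTU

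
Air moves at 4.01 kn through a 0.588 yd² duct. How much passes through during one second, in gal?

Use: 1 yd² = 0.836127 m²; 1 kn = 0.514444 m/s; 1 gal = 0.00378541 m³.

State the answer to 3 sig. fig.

4.01 kn × 0.514444 → 2.06292 m/s
0.588 yd² × 0.836127 → 0.491643 m²
V = v × A × t = 2.06292 m/s × 0.491643 m² × 1 s = 1.01422 m³
1.01422 m³ ÷ (0.00378541 m³/gal) = 267.929 gal

268 gal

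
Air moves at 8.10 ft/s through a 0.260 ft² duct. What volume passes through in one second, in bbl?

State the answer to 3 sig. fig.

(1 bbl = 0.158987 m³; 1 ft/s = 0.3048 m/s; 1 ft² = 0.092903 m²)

0.375 bbl

8.10 ft/s × 0.3048 = 2.46888 m/s
0.260 ft² × 0.092903 = 0.0241548 m²
V = v × A × t = 2.46888 m/s × 0.0241548 m² × 1 s = 0.0596353 m³
0.0596353 m³ ÷ (0.158987 m³/bbl) = 0.375095 bbl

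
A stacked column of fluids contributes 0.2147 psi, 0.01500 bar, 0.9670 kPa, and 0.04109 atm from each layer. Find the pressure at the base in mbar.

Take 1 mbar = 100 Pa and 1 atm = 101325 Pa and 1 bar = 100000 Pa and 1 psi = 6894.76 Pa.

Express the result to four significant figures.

0.2147 psi × 6894.76 = 1480.3 Pa
0.01500 bar × 100000 = 1500 Pa
0.9670 kPa × 1000 = 967 Pa
0.04109 atm × 101325 = 4163.44 Pa
Combined: 1480.3 + 1500 + 967 + 4163.44 = 8110.74 Pa
In mbar: 8110.74 / 100 = 81.1074 mbar

81.11 mbar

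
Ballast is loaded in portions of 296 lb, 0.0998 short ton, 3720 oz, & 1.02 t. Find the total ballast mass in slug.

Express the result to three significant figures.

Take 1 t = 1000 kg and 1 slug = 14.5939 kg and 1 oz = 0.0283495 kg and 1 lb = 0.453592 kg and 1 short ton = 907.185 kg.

92.5 slug

296 lb × 0.453592 = 134.263 kg
0.0998 short ton × 907.185 = 90.5371 kg
3720 oz × 0.0283495 = 105.46 kg
1.02 t × 1000 = 1020 kg
Total: 134.263 + 90.5371 + 105.46 + 1020 = 1350.26 kg
In slug: 1350.26 / 14.5939 = 92.5222 slug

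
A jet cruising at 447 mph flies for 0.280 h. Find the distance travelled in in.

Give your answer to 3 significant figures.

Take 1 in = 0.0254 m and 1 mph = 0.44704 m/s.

447 mph × 0.44704 → 199.827 m/s
0.280 h × 3600 → 1008 s
d = v × t = 199.827 m/s × 1008 s = 201426 m
201426 m ÷ (0.0254 m/in) = 7.93016×10⁶ in

7.93×10⁶ in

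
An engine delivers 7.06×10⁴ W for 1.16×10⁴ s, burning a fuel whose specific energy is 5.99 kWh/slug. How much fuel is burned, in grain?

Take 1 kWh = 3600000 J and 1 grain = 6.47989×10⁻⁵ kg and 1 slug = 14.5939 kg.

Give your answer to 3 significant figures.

8.55×10⁶ grain

E = P × t = 70600 × 11600 = 8.1896×10⁸ J
5.99 kWh/slug → 1.4776×10⁶ J/kg
m = E / e_s = 8.1896×10⁸ / 1.4776×10⁶ = 554.25 kg
In grain: 554.25 / 6.47989×10⁻⁵ = 8.55339×10⁶ grain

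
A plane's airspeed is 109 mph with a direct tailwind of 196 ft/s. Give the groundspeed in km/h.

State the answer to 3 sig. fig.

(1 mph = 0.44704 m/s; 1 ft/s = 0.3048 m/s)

109 mph × 0.44704 → 48.7274 m/s
196 ft/s × 0.3048 → 59.7408 m/s
Sum: 48.7274 + 59.7408 = 108.468 m/s
In km/h: 108.468 / (1/3.6) = 390.485 km/h

390 km/h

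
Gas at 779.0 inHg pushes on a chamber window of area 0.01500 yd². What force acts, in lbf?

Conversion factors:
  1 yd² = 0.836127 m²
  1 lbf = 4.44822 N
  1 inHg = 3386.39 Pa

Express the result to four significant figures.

7438 lbf

779.0 inHg × 3386.39 → 2.638×10⁶ Pa
0.01500 yd² × 0.836127 → 0.0125419 m²
F = P × A = 2.638×10⁶ Pa × 0.0125419 m² = 33085.5 N
33085.5 N ÷ (4.44822 N/lbf) = 7437.92 lbf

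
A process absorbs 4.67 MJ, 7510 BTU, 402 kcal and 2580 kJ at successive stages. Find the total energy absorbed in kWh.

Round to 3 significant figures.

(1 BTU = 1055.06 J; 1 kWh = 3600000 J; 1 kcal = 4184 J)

4.68 kWh

4.67 MJ × 1000000 = 4.67×10⁶ J
7510 BTU × 1055.06 = 7.9235×10⁶ J
402 kcal × 4184 = 1.68197×10⁶ J
2580 kJ × 1000 = 2.58×10⁶ J
Combined: 4.67×10⁶ + 7.9235×10⁶ + 1.68197×10⁶ + 2.58×10⁶ = 1.68555×10⁷ J
In kWh: 1.68555×10⁷ / 3600000 = 4.68208 kWh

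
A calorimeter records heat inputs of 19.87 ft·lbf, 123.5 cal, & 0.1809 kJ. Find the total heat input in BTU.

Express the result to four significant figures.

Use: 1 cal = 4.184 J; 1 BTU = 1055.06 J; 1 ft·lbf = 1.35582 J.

0.6868 BTU

19.87 ft·lbf × 1.35582 = 26.9401 J
123.5 cal × 4.184 = 516.724 J
0.1809 kJ × 1000 = 180.9 J
Total: 26.9401 + 516.724 + 180.9 = 724.564 J
In BTU: 724.564 / 1055.06 = 0.686751 BTU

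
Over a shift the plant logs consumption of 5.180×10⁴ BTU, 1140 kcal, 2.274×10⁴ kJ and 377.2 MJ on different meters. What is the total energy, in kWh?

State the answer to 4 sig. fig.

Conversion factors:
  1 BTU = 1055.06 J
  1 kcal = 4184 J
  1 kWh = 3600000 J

5.180×10⁴ BTU × 1055.06 = 5.46521×10⁷ J
1140 kcal × 4184 = 4.76976×10⁶ J
2.274×10⁴ kJ × 1000 = 2.274×10⁷ J
377.2 MJ × 1000000 = 3.772×10⁸ J
Combined: 5.46521×10⁷ + 4.76976×10⁶ + 2.274×10⁷ + 3.772×10⁸ = 4.59362×10⁸ J
In kWh: 4.59362×10⁸ / 3600000 = 127.601 kWh

127.6 kWh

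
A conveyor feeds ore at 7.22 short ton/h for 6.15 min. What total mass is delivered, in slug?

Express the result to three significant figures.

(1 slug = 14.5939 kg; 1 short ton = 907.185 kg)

46.0 slug

7.22 short ton/h → 1.81941 kg/s
6.15 min → 369 s
m = ṁ × t = 1.81941 × 369 = 671.362 kg
In slug: 671.362 / 14.5939 = 46.0029 slug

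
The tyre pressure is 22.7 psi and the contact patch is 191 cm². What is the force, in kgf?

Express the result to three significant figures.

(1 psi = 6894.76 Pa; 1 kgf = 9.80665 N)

305 kgf

22.7 psi × 6894.76 → 156511 Pa
191 cm² × 0.0001 → 0.0191 m²
F = P × A = 156511 Pa × 0.0191 m² = 2989.36 N
2989.36 N ÷ (9.80665 N/kgf) = 304.83 kgf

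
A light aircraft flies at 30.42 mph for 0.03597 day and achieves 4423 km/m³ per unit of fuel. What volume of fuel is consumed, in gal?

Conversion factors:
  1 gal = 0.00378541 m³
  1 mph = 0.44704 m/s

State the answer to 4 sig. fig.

30.42 mph → 13.599 m/s
0.03597 day → 3107.81 s
d = v × t = 13.599 × 3107.81 = 42263.1 m
4423 km/m³ → 4.423×10⁶ m/m³
V = d / (distance per unit fuel) = 42263.1 / 4.423×10⁶ = 0.0095553 m³
In gal: 0.0095553 / 0.00378541 = 2.52424 gal

2.524 gal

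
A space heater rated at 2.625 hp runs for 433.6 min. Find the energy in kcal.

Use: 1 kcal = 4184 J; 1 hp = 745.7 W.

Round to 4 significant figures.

1.217×10⁴ kcal

2.625 hp × 745.7 → 1957.46 W
433.6 min × 60 → 26016 s
E = P × t = 1957.46 W × 26016 s = 5.09253×10⁷ J
5.09253×10⁷ J ÷ (4184 J/kcal) = 12171.4 kcal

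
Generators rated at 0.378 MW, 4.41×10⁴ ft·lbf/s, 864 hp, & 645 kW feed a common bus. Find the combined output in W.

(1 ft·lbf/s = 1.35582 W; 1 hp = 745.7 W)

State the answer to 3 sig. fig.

0.378 MW × 1000000 = 378000 W
4.41×10⁴ ft·lbf/s × 1.35582 = 59791.7 W
864 hp × 745.7 = 644285 W
645 kW × 1000 = 645000 W
Total: 378000 + 59791.7 + 644285 + 645000 = 1.72708×10⁶ W

1.73×10⁶ W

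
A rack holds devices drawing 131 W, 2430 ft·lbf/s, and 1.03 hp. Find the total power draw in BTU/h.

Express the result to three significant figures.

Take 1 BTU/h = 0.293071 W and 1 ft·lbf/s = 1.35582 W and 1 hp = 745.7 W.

131 W (already W)
2430 ft·lbf/s × 1.35582 = 3294.64 W
1.03 hp × 745.7 = 768.071 W
Total: 131 + 3294.64 + 768.071 = 4193.71 W
In BTU/h: 4193.71 / 0.293071 = 14309.5 BTU/h

1.43×10⁴ BTU/h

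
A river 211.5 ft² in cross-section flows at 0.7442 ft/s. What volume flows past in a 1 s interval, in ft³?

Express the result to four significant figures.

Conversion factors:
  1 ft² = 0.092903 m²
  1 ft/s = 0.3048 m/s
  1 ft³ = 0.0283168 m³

0.7442 ft/s × 0.3048 → 0.226832 m/s
211.5 ft² × 0.092903 → 19.649 m²
V = v × A × t = 0.226832 m/s × 19.649 m² × 1 s = 4.45702 m³
4.45702 m³ ÷ (0.0283168 m³/ft³) = 157.398 ft³

157.4 ft³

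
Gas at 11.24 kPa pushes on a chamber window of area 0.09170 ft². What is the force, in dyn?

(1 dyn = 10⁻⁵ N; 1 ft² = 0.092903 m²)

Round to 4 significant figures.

11.24 kPa × 1000 → 11240 Pa
0.09170 ft² × 0.092903 → 0.00851921 m²
F = P × A = 11240 Pa × 0.00851921 m² = 95.7559 N
95.7559 N ÷ (10⁻⁵ N/dyn) = 9.57559×10⁶ dyn

9.576×10⁶ dyn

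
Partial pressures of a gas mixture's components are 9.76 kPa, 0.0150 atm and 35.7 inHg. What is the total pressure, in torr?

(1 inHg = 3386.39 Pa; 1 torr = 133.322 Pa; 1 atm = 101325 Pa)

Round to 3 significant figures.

9.76 kPa × 1000 → 9760 Pa
0.0150 atm × 101325 → 1519.88 Pa
35.7 inHg × 3386.39 → 120894 Pa
Combined: 9760 + 1519.88 + 120894 = 132174 Pa
In torr: 132174 / 133.322 = 991.389 torr

991 torr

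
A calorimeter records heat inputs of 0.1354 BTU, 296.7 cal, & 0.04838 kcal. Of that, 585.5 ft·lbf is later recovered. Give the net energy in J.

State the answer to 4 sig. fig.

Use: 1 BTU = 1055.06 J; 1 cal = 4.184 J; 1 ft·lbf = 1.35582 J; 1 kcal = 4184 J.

0.1354 BTU × 1055.06 = 142.855 J
296.7 cal × 4.184 = 1241.39 J
0.04838 kcal × 4184 = 202.422 J
585.5 ft·lbf × 1.35582 = 793.833 J
Sum: 142.855 + 1241.39 + 202.422 − 793.833 = 792.834 J

792.8 J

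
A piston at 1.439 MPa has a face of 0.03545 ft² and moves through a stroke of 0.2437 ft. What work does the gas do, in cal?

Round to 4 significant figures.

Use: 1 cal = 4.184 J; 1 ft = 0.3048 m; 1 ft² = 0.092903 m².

84.14 cal

1.439 MPa → 1.439×10⁶ Pa
0.03545 ft² → 0.00329341 m²
F = P × A = 1.439×10⁶ × 0.00329341 = 4739.22 N
0.2437 ft → 0.0742798 m
W = F × d = 4739.22 × 0.0742798 = 352.028 J
In cal: 352.028 / 4.184 = 84.1367 cal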